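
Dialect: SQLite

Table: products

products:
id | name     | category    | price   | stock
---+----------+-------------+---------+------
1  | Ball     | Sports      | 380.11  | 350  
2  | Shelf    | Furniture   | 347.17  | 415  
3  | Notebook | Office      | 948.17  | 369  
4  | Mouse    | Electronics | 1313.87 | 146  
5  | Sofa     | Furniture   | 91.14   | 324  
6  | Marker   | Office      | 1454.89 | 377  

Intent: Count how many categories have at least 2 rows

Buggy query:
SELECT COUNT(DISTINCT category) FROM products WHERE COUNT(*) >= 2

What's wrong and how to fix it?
Bug: COUNT(*) cannot appear in WHERE; the per-group count doesn't exist yet

Fix: Use a subquery that GROUPs and filters with HAVING, then count its rows

Corrected query:
SELECT COUNT(*) FROM (SELECT category FROM products GROUP BY category HAVING COUNT(*) >= 2)

Result:
COUNT(*)
--------
2       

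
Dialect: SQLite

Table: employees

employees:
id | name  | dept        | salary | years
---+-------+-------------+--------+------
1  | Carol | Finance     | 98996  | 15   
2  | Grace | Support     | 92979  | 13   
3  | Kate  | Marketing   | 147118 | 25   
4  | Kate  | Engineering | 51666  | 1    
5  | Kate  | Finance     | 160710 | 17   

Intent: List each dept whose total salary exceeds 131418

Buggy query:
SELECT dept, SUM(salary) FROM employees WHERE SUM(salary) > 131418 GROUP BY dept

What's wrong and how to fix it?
Bug: Aggregate functions cannot appear in a WHERE clause

Fix: Use HAVING (which filters groups after aggregation) instead of WHERE

Corrected query:
SELECT dept, SUM(salary) FROM employees GROUP BY dept HAVING SUM(salary) > 131418

Result:
dept      | SUM(salary)
----------+------------
Finance   | 259706     
Marketing | 147118     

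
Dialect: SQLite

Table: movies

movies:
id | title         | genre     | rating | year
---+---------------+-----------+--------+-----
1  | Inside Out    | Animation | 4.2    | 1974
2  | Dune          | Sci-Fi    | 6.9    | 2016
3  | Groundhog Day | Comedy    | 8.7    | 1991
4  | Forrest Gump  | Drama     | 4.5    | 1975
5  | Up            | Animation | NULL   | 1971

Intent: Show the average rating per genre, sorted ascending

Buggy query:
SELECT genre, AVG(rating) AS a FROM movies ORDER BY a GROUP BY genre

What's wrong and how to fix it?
Bug: ORDER BY appears before GROUP BY; SQL clause order requires GROUP BY first

Fix: Move ORDER BY to the end, after GROUP BY

Corrected query:
SELECT genre, AVG(rating) AS a FROM movies GROUP BY genre ORDER BY a

Result:
genre     | a  
----------+----
Animation | 4.2
Drama     | 4.5
Sci-Fi    | 6.9
Comedy    | 8.7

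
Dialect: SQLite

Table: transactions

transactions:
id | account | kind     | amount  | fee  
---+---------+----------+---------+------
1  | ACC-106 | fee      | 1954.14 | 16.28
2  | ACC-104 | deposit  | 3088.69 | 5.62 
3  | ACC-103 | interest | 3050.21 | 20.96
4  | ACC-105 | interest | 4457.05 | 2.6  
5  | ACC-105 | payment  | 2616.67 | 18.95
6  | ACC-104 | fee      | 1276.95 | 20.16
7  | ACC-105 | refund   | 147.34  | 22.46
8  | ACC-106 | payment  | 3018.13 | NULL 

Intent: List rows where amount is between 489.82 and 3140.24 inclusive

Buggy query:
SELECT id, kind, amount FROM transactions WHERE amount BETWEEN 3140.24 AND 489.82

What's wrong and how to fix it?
Bug: The bounds are reversed; BETWEEN a AND b requires a <= b to match anything

Fix: Write BETWEEN 489.82 AND 3140.24

Corrected query:
SELECT id, kind, amount FROM transactions WHERE amount BETWEEN 489.82 AND 3140.24

Result:
id | kind     | amount 
---+----------+--------
1  | fee      | 1954.14
2  | deposit  | 3088.69
3  | interest | 3050.21
5  | payment  | 2616.67
6  | fee      | 1276.95
8  | payment  | 3018.13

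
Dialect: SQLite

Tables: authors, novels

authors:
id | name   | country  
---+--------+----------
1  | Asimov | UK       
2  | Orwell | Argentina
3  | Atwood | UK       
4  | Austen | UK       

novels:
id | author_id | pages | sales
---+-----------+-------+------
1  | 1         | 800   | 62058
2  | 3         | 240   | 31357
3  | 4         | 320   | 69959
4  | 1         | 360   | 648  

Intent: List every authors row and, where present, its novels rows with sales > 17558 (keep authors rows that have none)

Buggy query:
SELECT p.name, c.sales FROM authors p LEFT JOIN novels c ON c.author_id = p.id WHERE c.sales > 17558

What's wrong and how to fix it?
Bug: Filtering c.sales in WHERE discards the NULL rows produced by LEFT JOIN, turning it into an inner join

Fix: Move the right-table condition into the ON clause so unmatched parents are kept

Corrected query:
SELECT p.name, c.sales FROM authors p LEFT JOIN novels c ON c.author_id = p.id AND c.sales > 17558

Result:
name   | sales
-------+------
Asimov | 62058
Orwell | NULL 
Atwood | 31357
Austen | 69959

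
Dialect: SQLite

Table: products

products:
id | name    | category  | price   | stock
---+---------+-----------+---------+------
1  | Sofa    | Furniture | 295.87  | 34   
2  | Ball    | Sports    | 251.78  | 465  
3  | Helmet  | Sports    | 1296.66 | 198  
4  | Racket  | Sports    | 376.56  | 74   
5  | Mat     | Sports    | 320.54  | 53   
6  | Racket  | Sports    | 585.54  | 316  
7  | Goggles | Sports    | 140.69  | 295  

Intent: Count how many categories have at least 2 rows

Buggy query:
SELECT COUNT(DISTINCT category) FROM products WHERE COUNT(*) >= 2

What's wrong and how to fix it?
Bug: COUNT(*) cannot appear in WHERE; the per-group count doesn't exist yet

Fix: Group first with HAVING COUNT(*) >= 2, then COUNT the resulting groups

Corrected query:
SELECT COUNT(*) FROM (SELECT category FROM products GROUP BY category HAVING COUNT(*) >= 2)

Result:
COUNT(*)
--------
1       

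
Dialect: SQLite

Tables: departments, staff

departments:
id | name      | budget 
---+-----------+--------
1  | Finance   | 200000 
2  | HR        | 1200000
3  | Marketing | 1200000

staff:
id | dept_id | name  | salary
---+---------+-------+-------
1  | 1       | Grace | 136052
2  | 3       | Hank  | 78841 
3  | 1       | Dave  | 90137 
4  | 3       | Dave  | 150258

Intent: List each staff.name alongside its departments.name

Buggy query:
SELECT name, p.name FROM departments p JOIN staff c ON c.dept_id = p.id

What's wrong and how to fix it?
Bug: 'name' exists in both joined tables, so the database can't tell which one is meant

Fix: Qualify the column with its table alias (c.name)

Corrected query:
SELECT c.name, p.name FROM departments p JOIN staff c ON c.dept_id = p.id

Result:
name  | name     
------+----------
Grace | Finance  
Hank  | Marketing
Dave  | Finance  
Dave  | Marketing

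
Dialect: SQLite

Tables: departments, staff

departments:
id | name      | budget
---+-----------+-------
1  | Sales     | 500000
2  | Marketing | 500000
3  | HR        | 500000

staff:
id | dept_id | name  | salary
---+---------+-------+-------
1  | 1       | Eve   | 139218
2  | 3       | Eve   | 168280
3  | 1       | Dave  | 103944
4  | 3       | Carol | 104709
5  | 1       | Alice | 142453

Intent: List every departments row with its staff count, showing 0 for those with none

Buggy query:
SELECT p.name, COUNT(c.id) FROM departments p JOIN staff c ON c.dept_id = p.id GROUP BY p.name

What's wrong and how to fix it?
Bug: INNER JOIN drops departments rows that have no matching staff rows

Fix: Switch to LEFT JOIN to retain unmatched parent rows

Corrected query:
SELECT p.name, COUNT(c.id) FROM departments p LEFT JOIN staff c ON c.dept_id = p.id GROUP BY p.name

Result:
name      | COUNT(c.id)
----------+------------
HR        | 2          
Marketing | 0          
Sales     | 3          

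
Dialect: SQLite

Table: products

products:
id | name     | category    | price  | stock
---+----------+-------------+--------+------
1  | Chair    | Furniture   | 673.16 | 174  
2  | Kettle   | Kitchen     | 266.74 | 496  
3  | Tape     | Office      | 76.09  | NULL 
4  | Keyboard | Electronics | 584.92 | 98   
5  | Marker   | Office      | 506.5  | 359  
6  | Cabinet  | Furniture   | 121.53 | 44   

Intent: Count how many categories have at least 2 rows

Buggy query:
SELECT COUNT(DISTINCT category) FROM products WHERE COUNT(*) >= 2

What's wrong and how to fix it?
Bug: WHERE filters individual rows, not groups, so a group-level COUNT is invalid there

Fix: Group first with HAVING COUNT(*) >= 2, then COUNT the resulting groups

Corrected query:
SELECT COUNT(*) FROM (SELECT category FROM products GROUP BY category HAVING COUNT(*) >= 2)

Result:
COUNT(*)
--------
2       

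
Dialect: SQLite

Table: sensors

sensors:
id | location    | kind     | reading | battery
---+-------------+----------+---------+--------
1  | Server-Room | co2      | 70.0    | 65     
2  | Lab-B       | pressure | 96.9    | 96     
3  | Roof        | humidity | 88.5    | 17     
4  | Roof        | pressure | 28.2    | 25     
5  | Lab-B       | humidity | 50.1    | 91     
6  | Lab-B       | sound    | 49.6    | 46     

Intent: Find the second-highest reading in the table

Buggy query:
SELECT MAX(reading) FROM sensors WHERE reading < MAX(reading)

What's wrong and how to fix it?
Bug: The inner MAX is an aggregate inside WHERE, which is not allowed

Fix: Put the inner MAX in a scalar subquery

Corrected query:
SELECT MAX(reading) FROM sensors WHERE reading < (SELECT MAX(reading) FROM sensors)

Result:
MAX(reading)
------------
88.5        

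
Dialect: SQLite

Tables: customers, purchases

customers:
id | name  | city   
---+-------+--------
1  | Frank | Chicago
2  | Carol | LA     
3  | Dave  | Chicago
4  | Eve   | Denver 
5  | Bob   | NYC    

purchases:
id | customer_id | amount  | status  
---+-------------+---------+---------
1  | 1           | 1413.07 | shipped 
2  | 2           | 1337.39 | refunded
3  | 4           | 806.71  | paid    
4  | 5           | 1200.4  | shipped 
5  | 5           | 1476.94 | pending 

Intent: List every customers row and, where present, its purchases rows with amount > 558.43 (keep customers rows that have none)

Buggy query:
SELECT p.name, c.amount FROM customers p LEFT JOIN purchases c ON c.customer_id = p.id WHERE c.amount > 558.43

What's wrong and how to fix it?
Bug: Filtering c.amount in WHERE discards the NULL rows produced by LEFT JOIN, turning it into an inner join

Fix: Move the right-table condition into the ON clause so unmatched parents are kept

Corrected query:
SELECT p.name, c.amount FROM customers p LEFT JOIN purchases c ON c.customer_id = p.id AND c.amount > 558.43

Result:
name  | amount 
------+--------
Frank | 1413.07
Carol | 1337.39
Dave  | NULL   
Eve   | 806.71 
Bob   | 1200.4 
Bob   | 1476.94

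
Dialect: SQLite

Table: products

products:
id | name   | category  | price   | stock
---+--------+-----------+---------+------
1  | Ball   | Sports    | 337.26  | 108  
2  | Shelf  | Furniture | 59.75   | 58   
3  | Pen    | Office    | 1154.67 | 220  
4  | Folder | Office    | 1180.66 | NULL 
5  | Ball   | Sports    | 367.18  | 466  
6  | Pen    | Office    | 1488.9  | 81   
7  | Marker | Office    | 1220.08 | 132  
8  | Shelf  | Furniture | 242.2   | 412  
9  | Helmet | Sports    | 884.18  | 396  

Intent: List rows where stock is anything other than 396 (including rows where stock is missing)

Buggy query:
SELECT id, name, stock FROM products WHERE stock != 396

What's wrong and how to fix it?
Bug: 'stock != 396' is unknown when stock is NULL, so NULL rows are silently excluded

Fix: Add an explicit OR stock IS NULL to include the missing-value rows

Corrected query:
SELECT id, name, stock FROM products WHERE stock != 396 OR stock IS NULL

Result:
id | name   | stock
---+--------+------
1  | Ball   | 108  
2  | Shelf  | 58   
3  | Pen    | 220  
4  | Folder | NULL 
5  | Ball   | 466  
6  | Pen    | 81   
7  | Marker | 132  
8  | Shelf  | 412  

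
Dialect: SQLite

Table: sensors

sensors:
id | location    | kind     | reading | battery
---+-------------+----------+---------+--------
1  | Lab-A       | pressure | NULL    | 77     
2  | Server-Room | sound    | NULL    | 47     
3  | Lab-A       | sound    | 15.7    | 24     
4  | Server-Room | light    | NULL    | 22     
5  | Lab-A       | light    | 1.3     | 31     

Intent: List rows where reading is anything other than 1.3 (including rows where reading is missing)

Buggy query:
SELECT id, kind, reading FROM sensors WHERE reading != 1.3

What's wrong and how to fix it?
Bug: Inequality against NULL is unknown, not true; rows with NULL are dropped

Fix: Handle NULL separately with IS NULL alongside the inequality

Corrected query:
SELECT id, kind, reading FROM sensors WHERE reading != 1.3 OR reading IS NULL

Result:
id | kind     | reading
---+----------+--------
1  | pressure | NULL   
2  | sound    | NULL   
3  | sound    | 15.7   
4  | light    | NULL   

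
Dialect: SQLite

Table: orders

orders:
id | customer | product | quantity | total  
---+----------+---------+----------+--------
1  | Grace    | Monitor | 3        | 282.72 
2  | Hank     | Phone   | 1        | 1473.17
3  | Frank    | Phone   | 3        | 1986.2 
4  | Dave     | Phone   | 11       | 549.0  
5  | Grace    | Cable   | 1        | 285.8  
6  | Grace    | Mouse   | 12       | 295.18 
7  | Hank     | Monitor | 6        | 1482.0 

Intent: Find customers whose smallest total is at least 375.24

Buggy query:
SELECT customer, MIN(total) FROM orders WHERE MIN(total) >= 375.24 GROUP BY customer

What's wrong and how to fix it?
Bug: MIN() in WHERE is a misuse of aggregate

Fix: Replace WHERE with HAVING after the GROUP BY

Corrected query:
SELECT customer, MIN(total) FROM orders GROUP BY customer HAVING MIN(total) >= 375.24

Result:
customer | MIN(total)
---------+-----------
Dave     | 549       
Frank    | 1986.2    
Hank     | 1473.17   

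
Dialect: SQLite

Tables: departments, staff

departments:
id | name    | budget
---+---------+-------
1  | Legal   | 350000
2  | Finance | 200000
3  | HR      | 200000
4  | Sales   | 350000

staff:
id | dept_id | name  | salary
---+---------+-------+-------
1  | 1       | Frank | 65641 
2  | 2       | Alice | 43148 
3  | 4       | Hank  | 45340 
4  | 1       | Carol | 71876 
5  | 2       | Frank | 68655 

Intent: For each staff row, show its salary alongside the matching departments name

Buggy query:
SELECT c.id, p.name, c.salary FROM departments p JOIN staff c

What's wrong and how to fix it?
Bug: Missing join condition: each staff row is matched to all departments rows instead of just its own

Fix: Specify the join condition linking the foreign key to the parent id

Corrected query:
SELECT c.id, p.name, c.salary FROM departments p JOIN staff c ON c.dept_id = p.id

Result:
id | name    | salary
---+---------+-------
1  | Legal   | 65641 
2  | Finance | 43148 
3  | Sales   | 45340 
4  | Legal   | 71876 
5  | Finance | 68655 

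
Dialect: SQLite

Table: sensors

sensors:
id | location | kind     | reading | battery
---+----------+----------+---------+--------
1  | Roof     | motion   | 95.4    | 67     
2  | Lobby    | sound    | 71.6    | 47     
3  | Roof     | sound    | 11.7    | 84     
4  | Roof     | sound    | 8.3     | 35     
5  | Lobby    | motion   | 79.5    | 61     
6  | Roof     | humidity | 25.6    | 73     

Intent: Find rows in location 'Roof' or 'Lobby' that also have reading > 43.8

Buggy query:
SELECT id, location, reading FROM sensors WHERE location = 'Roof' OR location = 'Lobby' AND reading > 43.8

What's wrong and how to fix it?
Bug: Without parentheses, AND is evaluated before OR, so the reading filter only applies to the 'Lobby' branch

Fix: Group the OR with parentheses (or use IN), then AND the threshold

Corrected query:
SELECT id, location, reading FROM sensors WHERE (location = 'Roof' OR location = 'Lobby') AND reading > 43.8

Result:
id | location | reading
---+----------+--------
1  | Roof     | 95.4   
2  | Lobby    | 71.6   
5  | Lobby    | 79.5   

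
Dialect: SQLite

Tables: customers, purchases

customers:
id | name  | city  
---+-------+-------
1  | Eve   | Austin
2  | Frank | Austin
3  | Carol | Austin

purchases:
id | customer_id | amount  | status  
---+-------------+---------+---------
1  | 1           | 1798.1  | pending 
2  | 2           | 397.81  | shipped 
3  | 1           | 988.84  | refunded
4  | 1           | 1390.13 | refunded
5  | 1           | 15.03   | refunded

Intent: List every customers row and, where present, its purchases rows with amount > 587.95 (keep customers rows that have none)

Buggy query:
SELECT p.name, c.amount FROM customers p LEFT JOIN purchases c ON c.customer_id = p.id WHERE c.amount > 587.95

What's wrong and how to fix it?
Bug: Filtering c.amount in WHERE discards the NULL rows produced by LEFT JOIN, turning it into an inner join

Fix: Put 'c.amount > 587.95' in the JOIN's ON clause instead of WHERE

Corrected query:
SELECT p.name, c.amount FROM customers p LEFT JOIN purchases c ON c.customer_id = p.id AND c.amount > 587.95

Result:
name  | amount 
------+--------
Eve   | 988.84 
Eve   | 1390.13
Eve   | 1798.1 
Frank | NULL   
Carol | NULL   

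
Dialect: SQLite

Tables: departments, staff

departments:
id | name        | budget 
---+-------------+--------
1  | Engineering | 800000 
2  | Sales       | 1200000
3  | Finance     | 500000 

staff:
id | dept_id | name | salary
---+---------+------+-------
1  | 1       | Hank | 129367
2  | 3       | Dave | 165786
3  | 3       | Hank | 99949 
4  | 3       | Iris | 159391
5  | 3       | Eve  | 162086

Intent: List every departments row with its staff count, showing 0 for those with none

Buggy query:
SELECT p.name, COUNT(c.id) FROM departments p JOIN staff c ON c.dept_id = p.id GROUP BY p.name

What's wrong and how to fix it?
Bug: INNER JOIN drops departments rows that have no matching staff rows

Fix: Switch to LEFT JOIN to retain unmatched parent rows

Corrected query:
SELECT p.name, COUNT(c.id) FROM departments p LEFT JOIN staff c ON c.dept_id = p.id GROUP BY p.name

Result:
name        | COUNT(c.id)
------------+------------
Engineering | 1          
Finance     | 4          
Sales       | 0          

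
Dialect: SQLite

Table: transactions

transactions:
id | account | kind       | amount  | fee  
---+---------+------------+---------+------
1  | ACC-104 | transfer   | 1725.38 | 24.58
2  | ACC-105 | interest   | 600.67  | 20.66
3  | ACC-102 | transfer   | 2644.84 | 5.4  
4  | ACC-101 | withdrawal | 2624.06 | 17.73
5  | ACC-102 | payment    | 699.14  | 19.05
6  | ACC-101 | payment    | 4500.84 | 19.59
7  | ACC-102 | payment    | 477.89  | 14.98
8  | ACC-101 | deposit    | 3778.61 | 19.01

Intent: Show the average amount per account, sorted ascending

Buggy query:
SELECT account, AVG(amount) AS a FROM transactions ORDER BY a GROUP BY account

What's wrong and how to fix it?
Bug: ORDER BY appears before GROUP BY; SQL clause order requires GROUP BY first

Fix: Reorder: SELECT … FROM … GROUP BY … ORDER BY …

Corrected query:
SELECT account, AVG(amount) AS a FROM transactions GROUP BY account ORDER BY a

Result:
account | a          
--------+------------
ACC-105 | 600.67     
ACC-102 | 1273.956667
ACC-104 | 1725.38    
ACC-101 | 3634.503333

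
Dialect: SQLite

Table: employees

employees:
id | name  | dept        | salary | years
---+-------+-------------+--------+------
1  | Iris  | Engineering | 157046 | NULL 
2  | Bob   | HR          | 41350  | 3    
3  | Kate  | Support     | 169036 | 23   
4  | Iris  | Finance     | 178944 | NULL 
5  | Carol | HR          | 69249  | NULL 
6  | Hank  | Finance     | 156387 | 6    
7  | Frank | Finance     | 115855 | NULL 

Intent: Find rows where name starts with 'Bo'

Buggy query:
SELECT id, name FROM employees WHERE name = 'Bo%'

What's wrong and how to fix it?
Bug: '=' compares the literal string including the % character; pattern matching needs LIKE

Fix: Use LIKE for wildcard pattern matching

Corrected query:
SELECT id, name FROM employees WHERE name LIKE 'Bo%'

Result:
id | name
---+-----
2  | Bob 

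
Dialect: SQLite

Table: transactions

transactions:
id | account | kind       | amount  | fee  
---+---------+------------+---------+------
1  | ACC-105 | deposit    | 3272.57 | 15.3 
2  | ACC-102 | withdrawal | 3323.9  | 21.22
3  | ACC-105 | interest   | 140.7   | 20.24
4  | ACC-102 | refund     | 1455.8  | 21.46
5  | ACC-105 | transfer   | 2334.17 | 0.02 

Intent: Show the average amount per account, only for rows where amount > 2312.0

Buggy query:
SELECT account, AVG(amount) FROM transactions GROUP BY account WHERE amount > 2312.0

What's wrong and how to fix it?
Bug: Row-level WHERE must come before GROUP BY in the clause order

Fix: Move the WHERE clause before GROUP BY

Corrected query:
SELECT account, AVG(amount) FROM transactions WHERE amount > 2312.0 GROUP BY account

Result:
account | AVG(amount)
--------+------------
ACC-102 | 3323.9     
ACC-105 | 2803.37    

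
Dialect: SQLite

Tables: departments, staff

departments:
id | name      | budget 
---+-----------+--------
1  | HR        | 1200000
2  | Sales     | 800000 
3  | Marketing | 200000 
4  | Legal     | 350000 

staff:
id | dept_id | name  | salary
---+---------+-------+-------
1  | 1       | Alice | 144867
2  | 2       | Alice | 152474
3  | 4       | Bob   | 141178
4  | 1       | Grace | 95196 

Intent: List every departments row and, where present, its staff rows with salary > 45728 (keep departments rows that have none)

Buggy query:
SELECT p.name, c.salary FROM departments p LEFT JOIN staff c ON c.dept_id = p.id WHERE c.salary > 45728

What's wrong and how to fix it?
Bug: Filtering c.salary in WHERE discards the NULL rows produced by LEFT JOIN, turning it into an inner join

Fix: Move the right-table condition into the ON clause so unmatched parents are kept

Corrected query:
SELECT p.name, c.salary FROM departments p LEFT JOIN staff c ON c.dept_id = p.id AND c.salary > 45728

Result:
name      | salary
----------+-------
HR        | 95196 
HR        | 144867
Sales     | 152474
Marketing | NULL  
Legal     | 141178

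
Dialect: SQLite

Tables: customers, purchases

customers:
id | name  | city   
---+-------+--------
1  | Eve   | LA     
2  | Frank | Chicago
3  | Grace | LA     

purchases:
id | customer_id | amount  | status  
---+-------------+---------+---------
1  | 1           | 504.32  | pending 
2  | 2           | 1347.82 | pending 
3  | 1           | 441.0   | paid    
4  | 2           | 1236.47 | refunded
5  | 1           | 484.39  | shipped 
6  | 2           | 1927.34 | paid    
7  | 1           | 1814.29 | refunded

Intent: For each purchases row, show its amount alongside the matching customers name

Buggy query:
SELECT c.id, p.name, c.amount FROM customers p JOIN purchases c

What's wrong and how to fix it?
Bug: Missing join condition: each purchases row is matched to all customers rows instead of just its own

Fix: Add ON c.customer_id = p.id to the JOIN

Corrected query:
SELECT c.id, p.name, c.amount FROM customers p JOIN purchases c ON c.customer_id = p.id

Result:
id | name  | amount 
---+-------+--------
1  | Eve   | 504.32 
2  | Frank | 1347.82
3  | Eve   | 441    
4  | Frank | 1236.47
5  | Eve   | 484.39 
6  | Frank | 1927.34
7  | Eve   | 1814.29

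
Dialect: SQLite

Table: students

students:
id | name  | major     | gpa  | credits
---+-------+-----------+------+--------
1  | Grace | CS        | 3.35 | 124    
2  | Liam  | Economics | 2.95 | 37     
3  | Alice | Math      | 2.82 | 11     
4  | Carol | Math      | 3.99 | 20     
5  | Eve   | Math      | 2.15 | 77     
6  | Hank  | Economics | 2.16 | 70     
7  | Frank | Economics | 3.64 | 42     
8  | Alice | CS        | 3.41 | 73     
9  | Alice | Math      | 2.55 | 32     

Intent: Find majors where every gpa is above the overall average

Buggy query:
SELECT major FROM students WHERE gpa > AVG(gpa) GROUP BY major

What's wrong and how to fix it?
Bug: WHERE evaluates per row before aggregation, so AVG() is unavailable

Fix: Compute the overall average in a scalar subquery and compare each group's MIN against it in HAVING

Corrected query:
SELECT major FROM students GROUP BY major HAVING MIN(gpa) > (SELECT AVG(gpa) FROM students)

Result:
major
-----
CS   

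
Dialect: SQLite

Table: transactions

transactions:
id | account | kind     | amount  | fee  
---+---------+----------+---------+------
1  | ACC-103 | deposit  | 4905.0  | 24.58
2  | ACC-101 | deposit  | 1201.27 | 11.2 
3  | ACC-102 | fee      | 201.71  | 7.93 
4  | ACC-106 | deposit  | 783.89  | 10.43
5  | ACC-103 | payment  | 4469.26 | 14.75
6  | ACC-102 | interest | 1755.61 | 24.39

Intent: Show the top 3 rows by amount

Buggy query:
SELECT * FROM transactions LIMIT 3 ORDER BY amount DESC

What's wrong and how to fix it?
Bug: LIMIT must come after ORDER BY

Fix: Sort with ORDER BY, then apply LIMIT

Corrected query:
SELECT * FROM transactions ORDER BY amount DESC LIMIT 3

Result:
id | account | kind     | amount  | fee  
---+---------+----------+---------+------
1  | ACC-103 | deposit  | 4905    | 24.58
5  | ACC-103 | payment  | 4469.26 | 14.75
6  | ACC-102 | interest | 1755.61 | 24.39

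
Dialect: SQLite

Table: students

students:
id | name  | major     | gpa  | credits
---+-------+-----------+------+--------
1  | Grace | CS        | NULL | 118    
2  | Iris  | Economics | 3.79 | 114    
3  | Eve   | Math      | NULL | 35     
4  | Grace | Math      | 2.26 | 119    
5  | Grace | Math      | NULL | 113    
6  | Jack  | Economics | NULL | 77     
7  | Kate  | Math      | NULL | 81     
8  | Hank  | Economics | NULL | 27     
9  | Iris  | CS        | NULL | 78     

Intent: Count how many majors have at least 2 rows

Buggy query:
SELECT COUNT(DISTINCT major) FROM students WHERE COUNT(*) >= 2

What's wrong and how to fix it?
Bug: WHERE filters individual rows, not groups, so a group-level COUNT is invalid there

Fix: Group first with HAVING COUNT(*) >= 2, then COUNT the resulting groups

Corrected query:
SELECT COUNT(*) FROM (SELECT major FROM students GROUP BY major HAVING COUNT(*) >= 2)

Result:
COUNT(*)
--------
3       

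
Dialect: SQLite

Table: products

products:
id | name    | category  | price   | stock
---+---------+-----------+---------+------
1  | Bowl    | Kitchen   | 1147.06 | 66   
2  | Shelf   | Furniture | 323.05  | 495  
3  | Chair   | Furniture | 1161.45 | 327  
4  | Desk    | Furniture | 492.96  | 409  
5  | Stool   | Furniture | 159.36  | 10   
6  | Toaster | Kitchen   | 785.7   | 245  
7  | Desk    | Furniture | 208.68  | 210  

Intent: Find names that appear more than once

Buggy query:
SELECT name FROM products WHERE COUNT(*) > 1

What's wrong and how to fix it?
Bug: WHERE can't reference COUNT(*); aggregates are computed after WHERE

Fix: Group first, then use HAVING for the count condition

Corrected query:
SELECT name FROM products GROUP BY name HAVING COUNT(*) > 1

Result:
name
----
Desk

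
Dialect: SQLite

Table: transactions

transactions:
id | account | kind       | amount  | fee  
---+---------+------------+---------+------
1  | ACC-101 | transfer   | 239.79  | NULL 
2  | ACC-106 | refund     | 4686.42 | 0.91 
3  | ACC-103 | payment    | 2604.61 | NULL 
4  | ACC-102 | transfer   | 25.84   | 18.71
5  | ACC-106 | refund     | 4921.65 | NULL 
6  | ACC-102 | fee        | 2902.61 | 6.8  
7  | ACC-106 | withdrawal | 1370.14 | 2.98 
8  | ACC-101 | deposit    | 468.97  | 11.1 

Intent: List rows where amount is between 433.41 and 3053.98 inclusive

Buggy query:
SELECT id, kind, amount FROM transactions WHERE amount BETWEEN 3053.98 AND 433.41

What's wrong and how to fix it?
Bug: The bounds are reversed; BETWEEN a AND b requires a <= b to match anything

Fix: Write BETWEEN 433.41 AND 3053.98

Corrected query:
SELECT id, kind, amount FROM transactions WHERE amount BETWEEN 433.41 AND 3053.98

Result:
id | kind       | amount 
---+------------+--------
3  | payment    | 2604.61
6  | fee        | 2902.61
7  | withdrawal | 1370.14
8  | deposit    | 468.97 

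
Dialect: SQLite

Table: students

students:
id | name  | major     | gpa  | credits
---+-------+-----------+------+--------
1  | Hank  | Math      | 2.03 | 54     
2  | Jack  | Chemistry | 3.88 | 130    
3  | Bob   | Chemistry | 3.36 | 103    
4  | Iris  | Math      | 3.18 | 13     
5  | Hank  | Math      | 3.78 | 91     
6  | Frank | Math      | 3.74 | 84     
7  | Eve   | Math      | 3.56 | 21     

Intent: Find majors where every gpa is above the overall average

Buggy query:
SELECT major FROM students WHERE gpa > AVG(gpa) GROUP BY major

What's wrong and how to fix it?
Bug: AVG() is an aggregate; it can't sit directly in WHERE

Fix: Compute the overall average in a scalar subquery and compare each group's MIN against it in HAVING

Corrected query:
SELECT major FROM students GROUP BY major HAVING MIN(gpa) > (SELECT AVG(gpa) FROM students)

Result:
(no rows)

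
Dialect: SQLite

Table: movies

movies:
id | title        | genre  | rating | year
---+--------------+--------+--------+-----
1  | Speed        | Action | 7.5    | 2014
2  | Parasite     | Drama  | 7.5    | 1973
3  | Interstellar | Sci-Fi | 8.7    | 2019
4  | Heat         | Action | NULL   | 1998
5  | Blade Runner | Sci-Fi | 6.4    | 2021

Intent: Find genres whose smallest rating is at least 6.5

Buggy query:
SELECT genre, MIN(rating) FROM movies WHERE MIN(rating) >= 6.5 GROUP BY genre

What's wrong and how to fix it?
Bug: MIN() in WHERE is a misuse of aggregate

Fix: Use HAVING for the per-group MIN condition

Corrected query:
SELECT genre, MIN(rating) FROM movies GROUP BY genre HAVING MIN(rating) >= 6.5

Result:
genre  | MIN(rating)
-------+------------
Action | 7.5        
Drama  | 7.5        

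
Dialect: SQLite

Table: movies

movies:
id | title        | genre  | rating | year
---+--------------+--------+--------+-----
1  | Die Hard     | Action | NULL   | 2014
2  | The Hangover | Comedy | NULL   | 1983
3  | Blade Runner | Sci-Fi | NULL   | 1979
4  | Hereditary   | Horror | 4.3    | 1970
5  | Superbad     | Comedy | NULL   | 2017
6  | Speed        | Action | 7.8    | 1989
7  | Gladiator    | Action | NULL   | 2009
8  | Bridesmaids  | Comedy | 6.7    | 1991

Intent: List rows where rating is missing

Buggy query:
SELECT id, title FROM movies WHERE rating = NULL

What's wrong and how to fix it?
Bug: '= NULL' is always unknown in SQL three-valued logic, so no rows match

Fix: Use IS NULL to test for NULL

Corrected query:
SELECT id, title FROM movies WHERE rating IS NULL

Result:
id | title       
---+-------------
1  | Die Hard    
2  | The Hangover
3  | Blade Runner
5  | Superbad    
7  | Gladiator   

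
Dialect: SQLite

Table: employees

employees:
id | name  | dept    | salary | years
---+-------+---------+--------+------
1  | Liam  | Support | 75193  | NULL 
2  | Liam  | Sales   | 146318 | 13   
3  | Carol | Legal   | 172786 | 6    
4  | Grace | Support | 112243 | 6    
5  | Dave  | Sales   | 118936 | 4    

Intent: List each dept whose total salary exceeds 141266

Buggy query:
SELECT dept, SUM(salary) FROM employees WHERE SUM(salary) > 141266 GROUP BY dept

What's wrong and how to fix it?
Bug: Aggregate functions cannot appear in a WHERE clause

Fix: Move the aggregate condition to a HAVING clause

Corrected query:
SELECT dept, SUM(salary) FROM employees GROUP BY dept HAVING SUM(salary) > 141266

Result:
dept    | SUM(salary)
--------+------------
Legal   | 172786     
Sales   | 265254     
Support | 187436     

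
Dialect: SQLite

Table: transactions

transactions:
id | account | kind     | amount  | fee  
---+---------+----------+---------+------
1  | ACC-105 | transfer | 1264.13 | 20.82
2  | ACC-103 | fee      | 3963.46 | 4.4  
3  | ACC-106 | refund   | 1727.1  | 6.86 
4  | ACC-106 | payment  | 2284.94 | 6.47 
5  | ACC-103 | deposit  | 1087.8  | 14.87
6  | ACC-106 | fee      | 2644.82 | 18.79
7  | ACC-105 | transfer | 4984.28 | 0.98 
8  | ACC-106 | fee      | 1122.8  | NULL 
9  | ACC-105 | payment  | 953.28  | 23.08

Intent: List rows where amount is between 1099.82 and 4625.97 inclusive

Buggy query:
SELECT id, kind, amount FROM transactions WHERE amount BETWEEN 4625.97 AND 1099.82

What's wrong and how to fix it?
Bug: The bounds are reversed; BETWEEN a AND b requires a <= b to match anything

Fix: Swap the bounds so the smaller value comes first

Corrected query:
SELECT id, kind, amount FROM transactions WHERE amount BETWEEN 1099.82 AND 4625.97

Result:
id | kind     | amount 
---+----------+--------
1  | transfer | 1264.13
2  | fee      | 3963.46
3  | refund   | 1727.1 
4  | payment  | 2284.94
6  | fee      | 2644.82
8  | fee      | 1122.8 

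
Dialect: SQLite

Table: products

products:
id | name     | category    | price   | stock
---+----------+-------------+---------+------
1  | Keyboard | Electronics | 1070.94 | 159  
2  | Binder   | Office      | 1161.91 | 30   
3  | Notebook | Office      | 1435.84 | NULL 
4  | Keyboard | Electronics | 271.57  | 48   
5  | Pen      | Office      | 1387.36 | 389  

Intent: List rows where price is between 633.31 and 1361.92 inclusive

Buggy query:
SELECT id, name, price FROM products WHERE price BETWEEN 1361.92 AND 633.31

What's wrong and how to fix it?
Bug: BETWEEN expects the lower bound first; with 1361.92 AND 633.31 the range is empty

Fix: Write BETWEEN 633.31 AND 1361.92

Corrected query:
SELECT id, name, price FROM products WHERE price BETWEEN 633.31 AND 1361.92

Result:
id | name     | price  
---+----------+--------
1  | Keyboard | 1070.94
2  | Binder   | 1161.91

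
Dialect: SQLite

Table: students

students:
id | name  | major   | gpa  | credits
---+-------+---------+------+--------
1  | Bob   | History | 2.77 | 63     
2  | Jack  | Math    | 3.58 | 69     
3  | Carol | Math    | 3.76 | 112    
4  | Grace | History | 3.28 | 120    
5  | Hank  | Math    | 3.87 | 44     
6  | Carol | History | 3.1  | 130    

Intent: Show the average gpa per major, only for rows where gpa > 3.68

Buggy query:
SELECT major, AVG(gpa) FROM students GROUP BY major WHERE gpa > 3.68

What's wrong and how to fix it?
Bug: Row-level WHERE must come before GROUP BY in the clause order

Fix: Place WHERE between FROM and GROUP BY

Corrected query:
SELECT major, AVG(gpa) FROM students WHERE gpa > 3.68 GROUP BY major

Result:
major | AVG(gpa)
------+---------
Math  | 3.815   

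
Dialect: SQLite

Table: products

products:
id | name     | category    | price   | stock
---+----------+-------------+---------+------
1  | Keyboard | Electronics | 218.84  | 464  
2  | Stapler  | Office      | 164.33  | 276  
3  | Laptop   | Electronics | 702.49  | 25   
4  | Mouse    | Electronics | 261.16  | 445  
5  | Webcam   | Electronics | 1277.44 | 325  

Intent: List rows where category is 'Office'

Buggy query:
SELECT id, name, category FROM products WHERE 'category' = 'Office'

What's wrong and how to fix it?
Bug: Single quotes denote string literals in SQL; the column name is being compared as a constant string

Fix: Reference the column as category without single quotes

Corrected query:
SELECT id, name, category FROM products WHERE category = 'Office'

Result:
id | name    | category
---+---------+---------
2  | Stapler | Office  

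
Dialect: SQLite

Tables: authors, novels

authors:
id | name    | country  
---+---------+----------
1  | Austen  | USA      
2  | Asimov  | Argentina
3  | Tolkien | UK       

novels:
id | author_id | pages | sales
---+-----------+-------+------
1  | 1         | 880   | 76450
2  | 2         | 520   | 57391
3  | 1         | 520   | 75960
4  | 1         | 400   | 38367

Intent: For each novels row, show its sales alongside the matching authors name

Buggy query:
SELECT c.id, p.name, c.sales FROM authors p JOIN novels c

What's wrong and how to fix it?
Bug: Missing join condition: each novels row is matched to all authors rows instead of just its own

Fix: Specify the join condition linking the foreign key to the parent id

Corrected query:
SELECT c.id, p.name, c.sales FROM authors p JOIN novels c ON c.author_id = p.id

Result:
id | name   | sales
---+--------+------
1  | Austen | 76450
2  | Asimov | 57391
3  | Austen | 75960
4  | Austen | 38367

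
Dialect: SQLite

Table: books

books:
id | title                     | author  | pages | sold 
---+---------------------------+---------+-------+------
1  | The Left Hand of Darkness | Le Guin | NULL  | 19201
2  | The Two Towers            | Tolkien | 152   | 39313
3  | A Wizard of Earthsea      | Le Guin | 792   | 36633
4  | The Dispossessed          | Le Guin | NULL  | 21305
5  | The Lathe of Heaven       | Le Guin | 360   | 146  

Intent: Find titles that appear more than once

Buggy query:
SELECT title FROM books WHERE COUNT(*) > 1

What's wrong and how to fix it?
Bug: COUNT(*) is an aggregate and cannot be used in WHERE

Fix: Group first, then use HAVING for the count condition

Corrected query:
SELECT title FROM books GROUP BY title HAVING COUNT(*) > 1

Result:
(no rows)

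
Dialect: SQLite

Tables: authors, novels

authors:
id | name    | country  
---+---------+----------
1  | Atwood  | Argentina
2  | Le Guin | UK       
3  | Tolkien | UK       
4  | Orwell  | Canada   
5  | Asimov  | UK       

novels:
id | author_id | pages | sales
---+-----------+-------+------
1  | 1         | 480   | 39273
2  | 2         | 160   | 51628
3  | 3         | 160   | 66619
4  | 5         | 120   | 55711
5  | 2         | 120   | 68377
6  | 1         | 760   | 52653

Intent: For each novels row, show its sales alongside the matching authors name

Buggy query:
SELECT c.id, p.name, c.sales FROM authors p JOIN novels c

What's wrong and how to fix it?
Bug: JOIN with no ON clause produces a cartesian product; every novels row pairs with every authors row

Fix: Add ON c.author_id = p.id to the JOIN

Corrected query:
SELECT c.id, p.name, c.sales FROM authors p JOIN novels c ON c.author_id = p.id

Result:
id | name    | sales
---+---------+------
1  | Atwood  | 39273
2  | Le Guin | 51628
3  | Tolkien | 66619
4  | Asimov  | 55711
5  | Le Guin | 68377
6  | Atwood  | 52653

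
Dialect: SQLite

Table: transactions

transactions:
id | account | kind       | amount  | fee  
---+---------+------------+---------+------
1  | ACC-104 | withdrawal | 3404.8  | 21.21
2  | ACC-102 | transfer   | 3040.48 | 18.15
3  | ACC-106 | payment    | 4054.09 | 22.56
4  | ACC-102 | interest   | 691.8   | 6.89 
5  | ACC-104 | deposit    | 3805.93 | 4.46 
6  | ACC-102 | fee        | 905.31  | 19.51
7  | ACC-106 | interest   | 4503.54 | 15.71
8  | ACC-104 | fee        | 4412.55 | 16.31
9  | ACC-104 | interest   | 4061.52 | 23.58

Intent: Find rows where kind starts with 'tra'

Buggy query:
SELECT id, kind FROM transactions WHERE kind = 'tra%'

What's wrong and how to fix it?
Bug: '=' compares the literal string including the % character; pattern matching needs LIKE

Fix: Replace '=' with LIKE so 'tra%' is treated as a pattern

Corrected query:
SELECT id, kind FROM transactions WHERE kind LIKE 'tra%'

Result:
id | kind    
---+---------
2  | transfer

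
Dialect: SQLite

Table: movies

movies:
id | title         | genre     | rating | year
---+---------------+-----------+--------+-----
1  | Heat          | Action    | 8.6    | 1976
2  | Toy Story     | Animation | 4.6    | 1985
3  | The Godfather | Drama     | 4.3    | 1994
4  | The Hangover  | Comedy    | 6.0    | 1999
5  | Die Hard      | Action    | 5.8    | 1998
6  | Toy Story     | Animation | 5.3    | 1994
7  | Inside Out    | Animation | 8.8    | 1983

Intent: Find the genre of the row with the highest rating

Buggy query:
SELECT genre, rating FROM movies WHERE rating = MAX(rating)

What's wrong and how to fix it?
Bug: MAX(rating) is an aggregate and cannot be used directly in WHERE

Fix: Wrap MAX in a scalar subquery so WHERE compares against a single value

Corrected query:
SELECT genre, rating FROM movies WHERE rating = (SELECT MAX(rating) FROM movies)

Result:
genre     | rating
----------+-------
Animation | 8.8   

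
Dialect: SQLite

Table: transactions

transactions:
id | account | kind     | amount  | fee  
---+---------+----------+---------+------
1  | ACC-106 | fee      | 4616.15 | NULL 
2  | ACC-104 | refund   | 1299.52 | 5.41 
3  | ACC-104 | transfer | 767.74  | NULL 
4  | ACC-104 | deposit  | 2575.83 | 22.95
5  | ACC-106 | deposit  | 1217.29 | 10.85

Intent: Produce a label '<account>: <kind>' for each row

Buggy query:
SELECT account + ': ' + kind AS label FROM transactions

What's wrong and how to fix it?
Bug: SQLite uses || for string concatenation; + coerces text to numbers (yielding 0)

Fix: Use the || operator for string concatenation

Corrected query:
SELECT account || ': ' || kind AS label FROM transactions

Result:
label            
-----------------
ACC-106: fee     
ACC-104: refund  
ACC-104: transfer
ACC-104: deposit 
ACC-106: deposit 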